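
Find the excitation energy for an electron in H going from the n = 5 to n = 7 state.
0.266561 eV

The energy levels of a hydrogen-like atom are E_n = -13.6057 eV / n².

Energy at n = 5: E_5 = -13.6057 / 5² = -0.544228000 eV
Energy at n = 7: E_7 = -13.6057 / 7² = -0.277667347 eV

The excitation energy is the difference:
ΔE = E_7 - E_5
ΔE = -0.277667347 - (-0.544228000)
ΔE = 0.266561 eV

Since this is positive, energy must be absorbed (photon absorption).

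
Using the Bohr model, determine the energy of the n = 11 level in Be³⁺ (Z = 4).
-1.799 eV

For hydrogen-like ions, the energy levels scale with Z²:
E_n = -13.6057 Z² / n² eV

For Be³⁺ (Z = 4) at n = 11:
E_11 = -13.6057 × 4² / 11²
E_11 = -13.6057 × 16 / 121
E_11 = -217.6912 / 121
E_11 = -1.799 eV

The energy is 16 times more negative than hydrogen at the same n due to the stronger nuclear charge.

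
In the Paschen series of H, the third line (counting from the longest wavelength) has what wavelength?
1093.51816 nm

The lines of a series are numbered from the longest wavelength (smallest ΔE) outward; the third line is the transition from n = n_f + 3 to n_f.
The Paschen series has all transitions ending at n_f = 3.

For H, the third line (γ-line) is the jump from n = 6 to n = 3:
E_6 = -13.6057 / 6² = -0.3779361111 eV
E_3 = -13.6057 / 3² = -1.5117444444 eV
ΔE = E_6 - E_3 = 1.1338083333 eV

λ = hc/E = 1239.84 eV·nm / 1.1338083333 eV
λ = 1093.51816 nm

This is the γ-line of the Paschen series in H.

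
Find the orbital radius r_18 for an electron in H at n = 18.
17.14534 nm (or 171.45341 Å)

The Bohr radius formula is:
r_n = n² a₀ / Z

where a₀ = 0.05291772 nm is the Bohr radius.

For H (Z = 1) at n = 18:
r_18 = 18² × 0.05291772 nm / 1
r_18 = 324 × 0.05291772 nm / 1
r_18 = 17.145341 nm / 1
r_18 = 17.14534 nm

The electron orbits at approximately 17.14534 nm from the nucleus.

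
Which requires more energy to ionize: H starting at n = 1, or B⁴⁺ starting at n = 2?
B⁴⁺ at n = 2 (E = -85.04 eV)

Using E_n = -13.6057 Z² / n² eV:

H (Z = 1) at n = 1:
E = -13.6057 × 1² / 1² = -13.6057 × 1 / 1 = -13.60570 eV

B⁴⁺ (Z = 5) at n = 2:
E = -13.6057 × 5² / 2² = -13.6057 × 25 / 4 = -85.03563 eV

Since -85.03563 eV < -13.60570 eV,
B⁴⁺ at n = 2 is more tightly bound (requires more energy to ionize).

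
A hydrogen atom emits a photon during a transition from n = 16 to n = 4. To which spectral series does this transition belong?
Brackett series

The spectral series in hydrogen are named based on the final (lower) energy level:
- Lyman series: n_final = 1 (ultraviolet)
- Balmer series: n_final = 2 (visible/near-UV)
- Paschen series: n_final = 3 (infrared)
- Brackett series: n_final = 4 (infrared)
- Pfund series: n_final = 5 (far infrared)

Since this transition ends at n = 4, it belongs to the Brackett series.

For reference, this 16 → 4 line has photon energy
ΔE = 13.6057 eV × (1/4² - 1/16²) = 0.79720898438 eV,
corresponding to wavelength λ = hc/ΔE = 1239.84 eV·nm / 0.79720898438 eV = 1555.22582 nm in the infrared region.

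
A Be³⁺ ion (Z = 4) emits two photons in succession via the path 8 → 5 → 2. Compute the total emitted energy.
51.021 eV

The energy levels of Be³⁺ are E_n = -13.6057 × 4² / n² eV.

First transition (8 → 5):
ΔE₁ = |E_5 - E_8|
ΔE₁ = |-8.707648000 - (-3.401425000)| = 5.306223 eV

Second transition (5 → 2):
ΔE₂ = |E_2 - E_5|
ΔE₂ = |-54.422800000 - (-8.707648000)| = 45.715152 eV

Total energy released:
E_total = ΔE₁ + ΔE₂ = 5.306223 + 45.715152 = 51.021 eV

Note: This equals the direct transition 8 → 2: 51.021 eV ✓
Energy is conserved regardless of the path taken.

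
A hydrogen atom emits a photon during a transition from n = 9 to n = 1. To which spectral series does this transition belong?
Lyman series

The spectral series in hydrogen are named based on the final (lower) energy level:
- Lyman series: n_final = 1 (ultraviolet)
- Balmer series: n_final = 2 (visible/near-UV)
- Paschen series: n_final = 3 (infrared)
- Brackett series: n_final = 4 (infrared)
- Pfund series: n_final = 5 (far infrared)

Since this transition ends at n = 1, it belongs to the Lyman series.

For reference, this 9 → 1 line has photon energy
ΔE = 13.6057 eV × (1/1² - 1/9²) = 13.4377 eV,
corresponding to wavelength λ = hc/ΔE = 1239.84 eV·nm / 13.4377 eV = 92.27 nm in the ultraviolet region.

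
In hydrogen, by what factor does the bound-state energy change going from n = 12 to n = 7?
2.94

Using E_n = -13.6057 Z² / n² eV with Z = 1:

E_7 = -13.6057 / 7² = -13.6057 / 49 = -0.27766735 eV
E_12 = -13.6057 / 12² = -13.6057 / 144 = -0.09448403 eV

The ratio is:
E_7/E_12 = (-0.27766735) / (-0.09448403)
E_7/E_12 = (-13.6057/49) / (-13.6057/144)
E_7/E_12 = 144/49
E_7/E_12 = 2.94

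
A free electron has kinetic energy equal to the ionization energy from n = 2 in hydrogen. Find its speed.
1.0938e+06 m/s (or 0.36% of c)

The binding energy at n = 2 for hydrogen is:
E_2 = -13.6057/2² = -3.4014250 eV
|E_2| = 3.4014250 eV

Convert to Joules:
KE = 3.4014250 eV × (1.602177 × 10⁻¹⁹ J/eV) = 5.449685e-19 J

Using KE = ½mv²:
v = √(2·KE/m_e)
v = √(2 × 5.449685e-19 J / 9.10938 × 10⁻³¹ kg)
v = 1.0938e+06 m/s

This is approximately 0.36% the speed of light.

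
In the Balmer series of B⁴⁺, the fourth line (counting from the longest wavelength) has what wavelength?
16.402772 nm

The lines of a series are numbered from the longest wavelength (smallest ΔE) outward; the fourth line is the transition from n = n_f + 4 to n_f.
The Balmer series has all transitions ending at n_f = 2.

For B⁴⁺ (Z = 5), the fourth line (δ-line) is the jump from n = 6 to n = 2:
E_6 = -13.6057 × 5² / 6² = -9.44840278 eV
E_2 = -13.6057 × 5² / 2² = -85.03562500 eV
ΔE = E_6 - E_2 = 75.58722222 eV

λ = hc/E = 1239.84 eV·nm / 75.58722222 eV
λ = 16.402772 nm

This is the δ-line of the Balmer series in B⁴⁺.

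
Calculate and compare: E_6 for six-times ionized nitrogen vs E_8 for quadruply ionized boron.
N⁶⁺ at n = 6 (E = -18.51887 eV)

Using E_n = -13.6057 Z² / n² eV:

N⁶⁺ (Z = 7) at n = 6:
E = -13.6057 × 7² / 6² = -13.6057 × 49 / 36 = -18.51886944 eV

B⁴⁺ (Z = 5) at n = 8:
E = -13.6057 × 5² / 8² = -13.6057 × 25 / 64 = -5.31472656 eV

Since -18.51886944 eV < -5.31472656 eV,
N⁶⁺ at n = 6 is more tightly bound (requires more energy to ionize).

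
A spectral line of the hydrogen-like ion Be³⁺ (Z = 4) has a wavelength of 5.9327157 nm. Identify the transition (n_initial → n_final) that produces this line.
n = 5 → n = 1

First, find the photon energy from the wavelength (hc = 1239.84 eV·nm):
E = hc/λ = 1239.84 eV·nm / 5.9327157 nm = 208.98355 eV

The energy levels of Be³⁺ satisfy E_n = -13.6057 × 4² / n² eV, so an emission n_i → n_f releases
ΔE = 13.6057 × 4² × (1/n_f² − 1/n_i²) eV.

Setting ΔE equal to the photon energy:
1/n_f² − 1/n_i² = 208.98355 / (13.6057 × 4²) = 0.95999999

Since 1/n_i² must be positive, we need 1/n_f² > 0.95999999, i.e. n_f ≤ 1. For each allowed n_f, solve n_i = (1/n_f² − 0.95999999)^(−1/2) and check whether it is a whole number:
  n_f = 1: 1/n_i² = 1.00000000 − 0.95999999 = 0.04000001 → n_i = 5.000  → integer, n_i = 5 ✓

Only n_f = 1 gives an integer upper level, n_i = 5.

The transition is from n = 5 to n = 1 (emission).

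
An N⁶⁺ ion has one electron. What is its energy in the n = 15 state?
-2.96302 eV

For hydrogen-like ions, the energy levels scale with Z²:
E_n = -13.6057 Z² / n² eV

For N⁶⁺ (Z = 7) at n = 15:
E_15 = -13.6057 × 7² / 15²
E_15 = -13.6057 × 49 / 225
E_15 = -666.6793 / 225
E_15 = -2.96302 eV

The energy is 49 times more negative than hydrogen at the same n due to the stronger nuclear charge.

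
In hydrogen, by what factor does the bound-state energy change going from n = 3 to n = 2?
2.2500

Using E_n = -13.6057 Z² / n² eV with Z = 1:

E_2 = -13.6057 / 2² = -13.6057 / 4 = -3.4014250000 eV
E_3 = -13.6057 / 3² = -13.6057 / 9 = -1.5117444444 eV

The ratio is:
E_2/E_3 = (-3.4014250000) / (-1.5117444444)
E_2/E_3 = (-13.6057/4) / (-13.6057/9)
E_2/E_3 = 9/4
E_2/E_3 = 2.2500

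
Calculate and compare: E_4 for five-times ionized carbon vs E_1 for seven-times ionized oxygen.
O⁷⁺ at n = 1 (E = -870.7648 eV)

Using E_n = -13.6057 Z² / n² eV:

C⁵⁺ (Z = 6) at n = 4:
E = -13.6057 × 6² / 4² = -13.6057 × 36 / 16 = -30.6128250 eV

O⁷⁺ (Z = 8) at n = 1:
E = -13.6057 × 8² / 1² = -13.6057 × 64 / 1 = -870.7648000 eV

Since -870.7648000 eV < -30.6128250 eV,
O⁷⁺ at n = 1 is more tightly bound (requires more energy to ionize).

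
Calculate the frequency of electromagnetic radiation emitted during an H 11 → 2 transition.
7.953e+14 Hz

First, find the transition energy:
E_11 = -13.6057 / 11² = -0.112444 eV
E_2 = -13.6057 / 2² = -3.401425 eV
|ΔE| = |E_2 - E_11| = 3.288981 eV

Convert to Joules: E = 3.288981 eV × (1.602177 × 10⁻¹⁹ J/eV) = 5.26953e-19 J

Using E = hf:
f = E/h = 5.26953e-19 J / (6.62607 × 10⁻³⁴ J·s)
f = 7.953e+14 Hz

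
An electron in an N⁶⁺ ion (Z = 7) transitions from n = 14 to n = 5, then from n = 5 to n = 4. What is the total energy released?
38.26603 eV

The energy levels of N⁶⁺ are E_n = -13.6057 × 7² / n² eV.

First transition (14 → 5):
ΔE₁ = |E_5 - E_14|
ΔE₁ = |-26.66717200000 - (-3.40142500000)| = 23.26574700 eV

Second transition (5 → 4):
ΔE₂ = |E_4 - E_5|
ΔE₂ = |-41.66745625000 - (-26.66717200000)| = 15.00028425 eV

Total energy released:
E_total = ΔE₁ + ΔE₂ = 23.26574700 + 15.00028425 = 38.26603 eV

Note: This equals the direct transition 14 → 4: 38.26603 eV ✓
Energy is conserved regardless of the path taken.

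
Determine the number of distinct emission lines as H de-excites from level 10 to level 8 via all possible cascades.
3

The electron can occupy levels n = 8, 9, ..., 10 during de-excitation — that is m = 10 - 8 + 1 = 3 distinct levels.

The number of distinct spectral lines equals the number of ways to choose 2 of these m levels (each pair gives one possible emission transition):

Number of lines = m(m-1)/2 = 3×2/2 = 3

These correspond to all possible transitions between the 3 levels:
10 → 9, 10 → 8, 9 → 8

Each transition produces a photon with a unique energy (and thus wavelength). This count does not depend on Z.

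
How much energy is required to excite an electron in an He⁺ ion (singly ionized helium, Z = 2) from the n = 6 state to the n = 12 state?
1.133808 eV

The energy levels of a hydrogen-like atom are E_n = -13.6057 Z² eV / n².

Energy at n = 6: E_6 = -13.6057 × 2² / 6² = -1.511744444 eV
Energy at n = 12: E_12 = -13.6057 × 2² / 12² = -0.377936111 eV

The excitation energy is the difference:
ΔE = E_12 - E_6
ΔE = -0.377936111 - (-1.511744444)
ΔE = 1.133808 eV

Since this is positive, energy must be absorbed (photon absorption).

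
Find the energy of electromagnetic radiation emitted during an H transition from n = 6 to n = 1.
13.22776 eV

The energy levels are E_n = -13.6057 eV / n².

Energy at n = 6: E_6 = -13.6057 / 6² = -0.37793611 eV
Energy at n = 1: E_1 = -13.6057 / 1² = -13.60570000 eV

For emission (electron falling to lower state), the photon energy is:
E_photon = E_6 - E_1 = |-0.37793611 - (-13.60570000)|
E_photon = 13.22776 eV

This energy is carried away by the emitted photon.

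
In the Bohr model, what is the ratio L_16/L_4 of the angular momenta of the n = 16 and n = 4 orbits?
4.00000

In the Bohr model, L_n = nℏ, so the ratio is purely the ratio of quantum numbers:

L_16/L_4 = 16ℏ / 4ℏ = 16/4 = 4.00000

The angular momentum scales linearly with n.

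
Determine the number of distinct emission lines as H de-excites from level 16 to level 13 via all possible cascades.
6

The electron can occupy levels n = 13, 14, ..., 16 during de-excitation — that is m = 16 - 13 + 1 = 4 distinct levels.

The number of distinct spectral lines equals the number of ways to choose 2 of these m levels (each pair gives one possible emission transition):

Number of lines = m(m-1)/2 = 4×3/2 = 6

These correspond to all possible transitions between the 4 levels:
16 → 15, 16 → 14, 16 → 13, 15 → 14, 15 → 13, 14 → 13

Each transition produces a photon with a unique energy (and thus wavelength). This count does not depend on Z.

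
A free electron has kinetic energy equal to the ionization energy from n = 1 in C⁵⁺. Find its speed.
1.31e+07 m/s (or 4.38% of c)

The binding energy at n = 1 for C⁵⁺ is:
E_1 = -13.6057 × 6²/1² = -489.8052 eV
|E_1| = 489.8052 eV

Convert to Joules:
KE = 489.8052 eV × (1.602177 × 10⁻¹⁹ J/eV) = 7.8475e-17 J

Using KE = ½mv²:
v = √(2·KE/m_e)
v = √(2 × 7.8475e-17 J / 9.10938 × 10⁻³¹ kg)
v = 1.31e+07 m/s

This is approximately 4.38% the speed of light.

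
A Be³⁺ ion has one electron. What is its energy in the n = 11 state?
-1.80 eV

For hydrogen-like ions, the energy levels scale with Z²:
E_n = -13.6057 Z² / n² eV

For Be³⁺ (Z = 4) at n = 11:
E_11 = -13.6057 × 4² / 11²
E_11 = -13.6057 × 16 / 121
E_11 = -217.6912 / 121
E_11 = -1.80 eV

The energy is 16 times more negative than hydrogen at the same n due to the stronger nuclear charge.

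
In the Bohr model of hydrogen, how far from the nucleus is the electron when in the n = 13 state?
8.943095 nm (or 89.430948 Å)

The Bohr radius formula is:
r_n = n² a₀ / Z

where a₀ = 0.052917721 nm is the Bohr radius.

For H (Z = 1) at n = 13:
r_13 = 13² × 0.052917721 nm / 1
r_13 = 169 × 0.052917721 nm / 1
r_13 = 8.9430948 nm / 1
r_13 = 8.943095 nm

The electron orbits at approximately 8.943095 nm from the nucleus.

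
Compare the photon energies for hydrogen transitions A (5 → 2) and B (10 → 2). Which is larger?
10 → 2

Calculate the energy for each transition:

Transition 5 → 2:
ΔE₁ = |E_2 - E_5| = |-13.6057/2² - (-13.6057/5²)|
ΔE₁ = |-3.401425000 - (-0.544228000)| = 2.857197 eV

Transition 10 → 2:
ΔE₂ = |E_2 - E_10| = |-13.6057/2² - (-13.6057/10²)|
ΔE₂ = |-3.401425000 - (-0.136057000)| = 3.265368 eV

Since 3.265368 eV > 2.857197 eV, the transition 10 → 2 emits the more energetic photon.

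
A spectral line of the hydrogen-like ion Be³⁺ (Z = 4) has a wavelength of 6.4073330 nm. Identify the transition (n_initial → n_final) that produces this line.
n = 3 → n = 1

First, find the photon energy from the wavelength (hc = 1239.84 eV·nm):
E = hc/λ = 1239.84 eV·nm / 6.4073330 nm = 193.50329 eV

The energy levels of Be³⁺ satisfy E_n = -13.6057 × 4² / n² eV, so an emission n_i → n_f releases
ΔE = 13.6057 × 4² × (1/n_f² − 1/n_i²) eV.

Setting ΔE equal to the photon energy:
1/n_f² − 1/n_i² = 193.50329 / (13.6057 × 4²) = 0.88888889

Since 1/n_i² must be positive, we need 1/n_f² > 0.88888889, i.e. n_f ≤ 1. For each allowed n_f, solve n_i = (1/n_f² − 0.88888889)^(−1/2) and check whether it is a whole number:
  n_f = 1: 1/n_i² = 1.00000000 − 0.88888889 = 0.11111111 → n_i = 3.000  → integer, n_i = 3 ✓

Only n_f = 1 gives an integer upper level, n_i = 3.

The transition is from n = 3 to n = 1 (emission).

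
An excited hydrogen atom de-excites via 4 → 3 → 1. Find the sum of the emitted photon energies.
12.755344 eV

The energy levels of hydrogen are E_n = -13.6057 / n² eV.

First transition (4 → 3):
ΔE₁ = |E_3 - E_4|
ΔE₁ = |-1.511744444444 - (-0.850356250000)| = 0.661388194 eV

Second transition (3 → 1):
ΔE₂ = |E_1 - E_3|
ΔE₂ = |-13.605700000000 - (-1.511744444444)| = 12.093955556 eV

Total energy released:
E_total = ΔE₁ + ΔE₂ = 0.661388194 + 12.093955556 = 12.755344 eV

Note: This equals the direct transition 4 → 1: 12.755344 eV ✓
Energy is conserved regardless of the path taken.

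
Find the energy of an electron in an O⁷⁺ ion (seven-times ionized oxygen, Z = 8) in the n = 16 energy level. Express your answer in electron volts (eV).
-3.401 eV

The energy levels of a hydrogen-like atom are given by:
E_n = -13.6057 Z² / n² eV  (with Z = 8 for O⁷⁺)

For n = 16:
E_16 = -13.6057 × 8² / 16²
E_16 = -13.6057 × 64 / 256
E_16 = -3.401 eV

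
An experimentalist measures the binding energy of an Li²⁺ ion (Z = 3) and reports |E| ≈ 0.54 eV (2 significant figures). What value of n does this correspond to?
n = 15

The exact energy levels follow E_n = -13.6057 Z² / n² eV with Z = 3.

The measured value (-0.54 eV) is reported to only 2 significant figures, so we must test candidate n values and see which one matches to that precision.

Candidate energies:
  n = 13:  E = -13.6057 × 3² / 13² = -0.72456 eV
  n = 14:  E = -13.6057 × 3² / 14² = -0.62475 eV
  n = 15:  E = -13.6057 × 3² / 15² = -0.54423 eV  ← matches
  n = 16:  E = -13.6057 × 3² / 16² = -0.47833 eV
  n = 17:  E = -13.6057 × 3² / 17² = -0.42371 eV

Checking against the measurement of -0.54 eV (2 sig figs), only n = 15 agrees:
E_15 = -0.54423 eV, which rounds to -0.54 eV ✓

Therefore n = 15.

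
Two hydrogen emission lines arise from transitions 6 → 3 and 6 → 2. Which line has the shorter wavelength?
6 → 2

Calculate the energy for each transition:

Transition 6 → 3:
ΔE₁ = |E_3 - E_6| = |-13.6057/3² - (-13.6057/6²)|
ΔE₁ = |-1.51174444444 - (-0.37793611111)| = 1.13380833 eV

Transition 6 → 2:
ΔE₂ = |E_2 - E_6| = |-13.6057/2² - (-13.6057/6²)|
ΔE₂ = |-3.40142500000 - (-0.37793611111)| = 3.02348889 eV

Since 3.02348889 eV > 1.13380833 eV, the transition 6 → 2 emits the more energetic photon.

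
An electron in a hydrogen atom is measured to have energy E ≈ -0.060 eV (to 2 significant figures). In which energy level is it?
n = 15

The exact energy levels follow E_n = -13.6057 eV / n².

The measured value (-0.060 eV) is reported to only 2 significant figures, so we must test candidate n values and see which one matches to that precision.

Candidate energies:
  n = 13:  E = -13.6057/13² = -0.08051 eV
  n = 14:  E = -13.6057/14² = -0.06942 eV
  n = 15:  E = -13.6057/15² = -0.06047 eV  ← matches
  n = 16:  E = -13.6057/16² = -0.05315 eV
  n = 17:  E = -13.6057/17² = -0.04708 eV

Checking against the measurement of -0.060 eV (2 sig figs), only n = 15 agrees:
E_15 = -0.06047 eV, which rounds to -0.060 eV ✓

Therefore n = 15.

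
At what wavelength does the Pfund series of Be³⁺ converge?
142.385177 nm

The series limit corresponds to the transition from n = ∞ to n = 5.
This is the highest energy (shortest wavelength) transition in the Pfund series.

E_∞ = 0 eV
E_5 = -13.6057 × 4² / 5² = -8.7076480000 eV

Energy at series limit:
ΔE = E_∞ - E_5 = 0 - (-8.7076480000) = 8.7076480000 eV
λ = hc/E = 1239.84 eV·nm / 8.7076480000 eV = 142.385177 nm

This energy equals the ionization energy from the n = 5 state of Be³⁺.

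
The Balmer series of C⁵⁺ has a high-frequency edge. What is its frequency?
2.96e+16 Hz

The series limit corresponds to the transition from n = ∞ to n = 2.
This is the highest energy (shortest wavelength) transition in the Balmer series.

E_∞ = 0 eV
E_2 = -13.6057 × 6² / 2² = -122.4513000 eV

Energy at series limit:
ΔE = E_∞ - E_2 = 0 - (-122.4513000) = 122.4513000 eV
E = 122.4513000 eV × (1.602177 × 10⁻¹⁹ J/eV) = 1.9619e-17 J
f = E/h = 1.9619e-17 J / (6.62607 × 10⁻³⁴ J·s) = 2.96e+16 Hz

This energy equals the ionization energy from the n = 2 state of C⁵⁺.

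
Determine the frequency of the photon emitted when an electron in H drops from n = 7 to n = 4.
1.3848e+14 Hz

First, find the transition energy:
E_7 = -13.6057 / 7² = -0.27766735 eV
E_4 = -13.6057 / 4² = -0.85035625 eV
|ΔE| = |E_4 - E_7| = 0.57268890 eV

Convert to Joules: E = 0.57268890 eV × (1.602177 × 10⁻¹⁹ J/eV) = 9.175490e-20 J

Using E = hf:
f = E/h = 9.175490e-20 J / (6.62607 × 10⁻³⁴ J·s)
f = 1.3848e+14 Hz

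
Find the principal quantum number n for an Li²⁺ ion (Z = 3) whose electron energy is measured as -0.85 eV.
n = 12

The exact energy levels follow E_n = -13.6057 Z² / n² eV with Z = 3.

The measured value (-0.85 eV) is reported to only 2 significant figures, so we must test candidate n values and see which one matches to that precision.

Candidate energies:
  n = 10:  E = -13.6057 × 3² / 10² = -1.22451 eV
  n = 11:  E = -13.6057 × 3² / 11² = -1.01199 eV
  n = 12:  E = -13.6057 × 3² / 12² = -0.85036 eV  ← matches
  n = 13:  E = -13.6057 × 3² / 13² = -0.72456 eV
  n = 14:  E = -13.6057 × 3² / 14² = -0.62475 eV

Checking against the measurement of -0.85 eV (2 sig figs), only n = 12 agrees:
E_12 = -0.85036 eV, which rounds to -0.85 eV ✓

Therefore n = 12.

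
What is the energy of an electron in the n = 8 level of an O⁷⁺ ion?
-13.605700 eV

For hydrogen-like ions, the energy levels scale with Z²:
E_n = -13.6057 Z² / n² eV

For O⁷⁺ (Z = 8) at n = 8:
E_8 = -13.6057 × 8² / 8²
E_8 = -13.6057 × 64 / 64
E_8 = -870.7648 / 64
E_8 = -13.605700 eV

The energy is 64 times more negative than hydrogen at the same n due to the stronger nuclear charge.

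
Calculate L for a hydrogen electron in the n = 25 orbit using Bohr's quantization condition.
2.63643e-33 J·s (or 25ℏ)

In the Bohr model, angular momentum is quantized:
L = nℏ

where ℏ = h/(2π) = 1.0545718e-34 J·s

For n = 25:
L = 25 × 1.0545718e-34 J·s
L = 2.63643e-33 J·s

This can also be written as L = 25ℏ.
The angular momentum is an integer multiple of the reduced Planck constant.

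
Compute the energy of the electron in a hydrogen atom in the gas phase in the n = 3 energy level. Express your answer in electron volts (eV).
-1.51 eV

The energy levels of a hydrogen-like atom are given by:
E_n = -13.6057 eV / n²

For n = 3:
E_3 = -13.6057 eV / 3²
E_3 = -13.6057 eV / 9
E_3 = -1.51 eV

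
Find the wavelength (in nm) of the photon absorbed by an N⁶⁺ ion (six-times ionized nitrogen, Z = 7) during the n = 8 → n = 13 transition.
191.569 nm

First, find the transition energy using E_n = -13.6057 Z² / n² eV:
E_8 = -13.6057 × 7² / 8² = -10.4168641 eV
E_13 = -13.6057 × 7² / 13² = -3.9448479 eV

Photon energy: |ΔE| = |E_13 - E_8| = 6.4720162 eV

Convert to wavelength using E = hc/λ with hc = 1239.84 eV·nm:
λ = hc/E = 1239.84 eV·nm / 6.4720162 eV
λ = 191.569 nm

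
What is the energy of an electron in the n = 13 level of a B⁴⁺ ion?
-2.012678 eV

For hydrogen-like ions, the energy levels scale with Z²:
E_n = -13.6057 Z² / n² eV

For B⁴⁺ (Z = 5) at n = 13:
E_13 = -13.6057 × 5² / 13²
E_13 = -13.6057 × 25 / 169
E_13 = -340.1425 / 169
E_13 = -2.012678 eV

The energy is 25 times more negative than hydrogen at the same n due to the stronger nuclear charge.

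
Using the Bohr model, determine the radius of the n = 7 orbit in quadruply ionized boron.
0.518594 nm (or 5.185937 Å)

The Bohr radius formula is:
r_n = n² a₀ / Z

where a₀ = 0.052917721 nm is the Bohr radius.

For B⁴⁺ (Z = 5) at n = 7:
r_7 = 7² × 0.052917721 nm / 5
r_7 = 49 × 0.052917721 nm / 5
r_7 = 2.5929683 nm / 5
r_7 = 0.518594 nm

The electron orbits at approximately 0.518594 nm from the nucleus.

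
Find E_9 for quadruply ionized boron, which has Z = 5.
-4.199290 eV

For hydrogen-like ions, the energy levels scale with Z²:
E_n = -13.6057 Z² / n² eV

For B⁴⁺ (Z = 5) at n = 9:
E_9 = -13.6057 × 5² / 9²
E_9 = -13.6057 × 25 / 81
E_9 = -340.1425 / 81
E_9 = -4.199290 eV

The energy is 25 times more negative than hydrogen at the same n due to the stronger nuclear charge.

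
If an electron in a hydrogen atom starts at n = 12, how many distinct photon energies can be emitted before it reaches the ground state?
66

The electron can occupy levels n = 1, 2, ..., 12 during de-excitation — that is m = 12 - 1 + 1 = 12 distinct levels.

The number of distinct spectral lines equals the number of ways to choose 2 of these m levels (each pair gives one possible emission transition):

Number of lines = m(m-1)/2 = 12×11/2 = 66

These correspond to all possible transitions between the 12 levels:
12 → 11, 12 → 10, 12 → 9, 12 → 8, 12 → 7, 12 → 6, 12 → 5, 12 → 4...

Each transition produces a photon with a unique energy (and thus wavelength). This count does not depend on Z.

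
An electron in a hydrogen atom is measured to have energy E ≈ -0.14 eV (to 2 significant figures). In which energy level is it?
n = 10

The exact energy levels follow E_n = -13.6057 eV / n².

The measured value (-0.14 eV) is reported to only 2 significant figures, so we must test candidate n values and see which one matches to that precision.

Candidate energies:
  n = 8:  E = -13.6057/8² = -0.212589 eV
  n = 9:  E = -13.6057/9² = -0.167972 eV
  n = 10:  E = -13.6057/10² = -0.136057 eV  ← matches
  n = 11:  E = -13.6057/11² = -0.112444 eV
  n = 12:  E = -13.6057/12² = -0.094484 eV

Checking against the measurement of -0.14 eV (2 sig figs), only n = 10 agrees:
E_10 = -0.136057 eV, which rounds to -0.14 eV ✓

Therefore n = 10.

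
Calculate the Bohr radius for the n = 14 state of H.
10.3719 nm (or 103.7187 Å)

The Bohr radius formula is:
r_n = n² a₀ / Z

where a₀ = 0.0529177 nm is the Bohr radius.

For H (Z = 1) at n = 14:
r_14 = 14² × 0.0529177 nm / 1
r_14 = 196 × 0.0529177 nm / 1
r_14 = 10.37187 nm / 1
r_14 = 10.3719 nm

The electron orbits at approximately 10.3719 nm from the nucleus.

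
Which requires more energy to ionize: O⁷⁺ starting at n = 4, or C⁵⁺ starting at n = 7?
O⁷⁺ at n = 4 (E = -54.422800 eV)

Using E_n = -13.6057 Z² / n² eV:

O⁷⁺ (Z = 8) at n = 4:
E = -13.6057 × 8² / 4² = -13.6057 × 64 / 16 = -54.422800000 eV

C⁵⁺ (Z = 6) at n = 7:
E = -13.6057 × 6² / 7² = -13.6057 × 36 / 49 = -9.996024490 eV

Since -54.422800000 eV < -9.996024490 eV,
O⁷⁺ at n = 4 is more tightly bound (requires more energy to ionize).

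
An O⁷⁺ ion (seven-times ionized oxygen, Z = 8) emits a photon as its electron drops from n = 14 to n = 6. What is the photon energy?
19.745 eV

The energy levels are E_n = -13.6057 Z² eV / n².

Energy at n = 14: E_14 = -13.6057 × 8² / 14² = -4.442678 eV
Energy at n = 6: E_6 = -13.6057 × 8² / 6² = -24.187911 eV

For emission (electron falling to lower state), the photon energy is:
E_photon = E_14 - E_6 = |-4.442678 - (-24.187911)|
E_photon = 19.745 eV

This energy is carried away by the emitted photon.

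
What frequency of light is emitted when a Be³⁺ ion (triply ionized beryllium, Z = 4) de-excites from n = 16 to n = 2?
1.29538e+16 Hz

First, find the transition energy:
E_16 = -13.6057 × 4² / 16² = -0.85035625 eV
E_2 = -13.6057 × 4² / 2² = -54.42280000 eV
|ΔE| = |E_2 - E_16| = 53.57244375 eV

Convert to Joules: E = 53.57244375 eV × (1.602177 × 10⁻¹⁹ J/eV) = 8.5832537e-18 J

Using E = hf:
f = E/h = 8.5832537e-18 J / (6.62607 × 10⁻³⁴ J·s)
f = 1.29538e+16 Hz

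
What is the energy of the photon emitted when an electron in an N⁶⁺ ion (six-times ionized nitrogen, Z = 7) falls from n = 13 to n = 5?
22.72 eV

The energy levels are E_n = -13.6057 Z² eV / n².

Energy at n = 13: E_13 = -13.6057 × 7² / 13² = -3.94485 eV
Energy at n = 5: E_5 = -13.6057 × 7² / 5² = -26.66717 eV

For emission (electron falling to lower state), the photon energy is:
E_photon = E_13 - E_5 = |-3.94485 - (-26.66717)|
E_photon = 22.72 eV

This energy is carried away by the emitted photon.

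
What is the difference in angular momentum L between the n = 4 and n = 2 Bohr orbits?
2.10914e-34 J·s (or 2ℏ)

In the Bohr model, L_n = nℏ where ℏ = 1.0545718e-34 J·s.

L_4 = 4ℏ = 4.2182872e-34 J·s
L_2 = 2ℏ = 2.1091436e-34 J·s

ΔL = L_4 - L_2 = (4 - 2)ℏ = 2ℏ
ΔL = 2 × 1.0545718e-34 J·s = 2.10914e-34 J·s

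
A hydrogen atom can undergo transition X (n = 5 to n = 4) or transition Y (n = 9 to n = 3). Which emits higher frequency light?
9 → 3

Calculate the energy for each transition:

Transition 5 → 4:
ΔE₁ = |E_4 - E_5| = |-13.6057/4² - (-13.6057/5²)|
ΔE₁ = |-0.850356250000 - (-0.544228000000)| = 0.306128250 eV

Transition 9 → 3:
ΔE₂ = |E_3 - E_9| = |-13.6057/3² - (-13.6057/9²)|
ΔE₂ = |-1.511744444444 - (-0.167971604938)| = 1.343772840 eV

Since 1.343772840 eV > 0.306128250 eV, the transition 9 → 3 emits the more energetic photon.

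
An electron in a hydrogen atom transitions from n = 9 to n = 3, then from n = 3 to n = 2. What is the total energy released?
3.233 eV

The energy levels of hydrogen are E_n = -13.6057 / n² eV.

First transition (9 → 3):
ΔE₁ = |E_3 - E_9|
ΔE₁ = |-1.511744444 - (-0.167971605)| = 1.343773 eV

Second transition (3 → 2):
ΔE₂ = |E_2 - E_3|
ΔE₂ = |-3.401425000 - (-1.511744444)| = 1.889681 eV

Total energy released:
E_total = ΔE₁ + ΔE₂ = 1.343773 + 1.889681 = 3.233 eV

Note: This equals the direct transition 9 → 2: 3.233 eV ✓
Energy is conserved regardless of the path taken.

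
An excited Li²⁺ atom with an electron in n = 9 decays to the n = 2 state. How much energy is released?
29.10 eV

The energy levels are E_n = -13.6057 Z² eV / n².

Energy at n = 9: E_9 = -13.6057 × 3² / 9² = -1.51174 eV
Energy at n = 2: E_2 = -13.6057 × 3² / 2² = -30.61283 eV

For emission (electron falling to lower state), the photon energy is:
E_photon = E_9 - E_2 = |-1.51174 - (-30.61283)|
E_photon = 29.10 eV

This energy is carried away by the emitted photon.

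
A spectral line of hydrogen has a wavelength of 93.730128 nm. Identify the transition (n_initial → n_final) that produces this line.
n = 6 → n = 1

First, find the photon energy from the wavelength (hc = 1239.84 eV·nm):
E = hc/λ = 1239.84 eV·nm / 93.730128 nm = 13.227764 eV

The energy levels of hydrogen satisfy E_n = -13.6057 / n² eV, so an emission n_i → n_f releases
ΔE = 13.6057 × (1/n_f² − 1/n_i²) eV.

Setting ΔE equal to the photon energy:
1/n_f² − 1/n_i² = 13.227764 / 13.6057 = 0.97222223

Since 1/n_i² must be positive, we need 1/n_f² > 0.97222223, i.e. n_f ≤ 1. For each allowed n_f, solve n_i = (1/n_f² − 0.97222223)^(−1/2) and check whether it is a whole number:
  n_f = 1: 1/n_i² = 1.00000000 − 0.97222223 = 0.02777777 → n_i = 6.000  → integer, n_i = 6 ✓

Only n_f = 1 gives an integer upper level, n_i = 6.

The transition is from n = 6 to n = 1 (emission).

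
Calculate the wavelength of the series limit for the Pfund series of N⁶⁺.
46.49312 nm

The series limit corresponds to the transition from n = ∞ to n = 5.
This is the highest energy (shortest wavelength) transition in the Pfund series.

E_∞ = 0 eV
E_5 = -13.6057 × 7² / 5² = -26.6671720 eV

Energy at series limit:
ΔE = E_∞ - E_5 = 0 - (-26.6671720) = 26.6671720 eV
λ = hc/E = 1239.84 eV·nm / 26.6671720 eV = 46.49312 nm

This energy equals the ionization energy from the n = 5 state of N⁶⁺.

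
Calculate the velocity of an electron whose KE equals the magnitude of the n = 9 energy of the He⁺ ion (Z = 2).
4.8615e+05 m/s (or 0.16216% of c)

The binding energy at n = 9 for He⁺ is:
E_9 = -13.6057 × 2²/9² = -0.67188642 eV
|E_9| = 0.67188642 eV

Convert to Joules:
KE = 0.67188642 eV × (1.602177 × 10⁻¹⁹ J/eV) = 1.076481e-19 J

Using KE = ½mv²:
v = √(2·KE/m_e)
v = √(2 × 1.076481e-19 J / 9.10938 × 10⁻³¹ kg)
v = 4.8615e+05 m/s

This is approximately 0.16216% the speed of light.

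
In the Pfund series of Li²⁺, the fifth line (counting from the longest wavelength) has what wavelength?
337.506 nm

The lines of a series are numbered from the longest wavelength (smallest ΔE) outward; the fifth line is the transition from n = n_f + 5 to n_f.
The Pfund series has all transitions ending at n_f = 5.

For Li²⁺ (Z = 3), the fifth line (ε-line) is the jump from n = 10 to n = 5:
E_10 = -13.6057 × 3² / 10² = -1.2245130 eV
E_5 = -13.6057 × 3² / 5² = -4.8980520 eV
ΔE = E_10 - E_5 = 3.6735390 eV

λ = hc/E = 1239.84 eV·nm / 3.6735390 eV
λ = 337.506 nm

This is the ε-line of the Pfund series in Li²⁺.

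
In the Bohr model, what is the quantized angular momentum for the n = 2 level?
2.10914e-34 J·s (or 2ℏ)

In the Bohr model, angular momentum is quantized:
L = nℏ

where ℏ = h/(2π) = 1.0545718e-34 J·s

For n = 2:
L = 2 × 1.0545718e-34 J·s
L = 2.10914e-34 J·s

This can also be written as L = 2ℏ.
The angular momentum is an integer multiple of the reduced Planck constant.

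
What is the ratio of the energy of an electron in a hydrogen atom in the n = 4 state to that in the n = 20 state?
25.00

Using E_n = -13.6057 Z² / n² eV with Z = 1:

E_4 = -13.6057 / 4² = -13.6057 / 16 = -0.85035625 eV
E_20 = -13.6057 / 20² = -13.6057 / 400 = -0.03401425 eV

The ratio is:
E_4/E_20 = (-0.85035625) / (-0.03401425)
E_4/E_20 = (-13.6057/16) / (-13.6057/400)
E_4/E_20 = 400/16
E_4/E_20 = 25.00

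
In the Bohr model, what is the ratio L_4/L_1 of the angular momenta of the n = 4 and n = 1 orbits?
4.0000

In the Bohr model, L_n = nℏ, so the ratio is purely the ratio of quantum numbers:

L_4/L_1 = 4ℏ / 1ℏ = 4/1 = 4.0000

The angular momentum scales linearly with n.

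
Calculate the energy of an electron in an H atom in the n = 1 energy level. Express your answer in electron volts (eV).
-13.6057 eV

The energy levels of a hydrogen-like atom are given by:
E_n = -13.6057 eV / n²

For n = 1:
E_1 = -13.6057 eV / 1²
E_1 = -13.6057 eV / 1
E_1 = -13.6057 eV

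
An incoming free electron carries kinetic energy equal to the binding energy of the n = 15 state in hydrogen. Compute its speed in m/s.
1.46e+05 m/s (or 0.048649% of c)

The binding energy at n = 15 for hydrogen is:
E_15 = -13.6057/15² = -0.06046978 eV
|E_15| = 0.06046978 eV

Convert to Joules:
KE = 0.06046978 eV × (1.602177 × 10⁻¹⁹ J/eV) = 9.6883e-21 J

Using KE = ½mv²:
v = √(2·KE/m_e)
v = √(2 × 9.6883e-21 J / 9.10938 × 10⁻³¹ kg)
v = 1.46e+05 m/s

This is approximately 0.048649% the speed of light.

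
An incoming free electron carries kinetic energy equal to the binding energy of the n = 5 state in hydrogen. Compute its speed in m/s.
4.375e+05 m/s (or 0.1459% of c)

The binding energy at n = 5 for hydrogen is:
E_5 = -13.6057/5² = -0.5442280 eV
|E_5| = 0.5442280 eV

Convert to Joules:
KE = 0.5442280 eV × (1.602177 × 10⁻¹⁹ J/eV) = 8.71950e-20 J

Using KE = ½mv²:
v = √(2·KE/m_e)
v = √(2 × 8.71950e-20 J / 9.10938 × 10⁻³¹ kg)
v = 4.375e+05 m/s

This is approximately 0.1459% the speed of light.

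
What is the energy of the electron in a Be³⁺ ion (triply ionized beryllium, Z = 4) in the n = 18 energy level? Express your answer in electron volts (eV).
-0.671886 eV

The energy levels of a hydrogen-like atom are given by:
E_n = -13.6057 Z² / n² eV  (with Z = 4 for Be³⁺)

For n = 18:
E_18 = -13.6057 × 4² / 18²
E_18 = -13.6057 × 16 / 324
E_18 = -0.671886 eV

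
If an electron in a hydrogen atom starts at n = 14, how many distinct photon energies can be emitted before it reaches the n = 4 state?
55

The electron can occupy levels n = 4, 5, ..., 14 during de-excitation — that is m = 14 - 4 + 1 = 11 distinct levels.

The number of distinct spectral lines equals the number of ways to choose 2 of these m levels (each pair gives one possible emission transition):

Number of lines = m(m-1)/2 = 11×10/2 = 55

These correspond to all possible transitions between the 11 levels:
14 → 13, 14 → 12, 14 → 11, 14 → 10, 14 → 9, 14 → 8, 14 → 7, 14 → 6...

Each transition produces a photon with a unique energy (and thus wavelength). This count does not depend on Z.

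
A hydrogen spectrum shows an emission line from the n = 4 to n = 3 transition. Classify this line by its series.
Paschen series

The spectral series in hydrogen are named based on the final (lower) energy level:
- Lyman series: n_final = 1 (ultraviolet)
- Balmer series: n_final = 2 (visible/near-UV)
- Paschen series: n_final = 3 (infrared)
- Brackett series: n_final = 4 (infrared)
- Pfund series: n_final = 5 (far infrared)

Since this transition ends at n = 3, it belongs to the Paschen series.

For reference, this 4 → 3 line has photon energy
ΔE = 13.6057 eV × (1/3² - 1/4²) = 0.66138819 eV,
corresponding to wavelength λ = hc/ΔE = 1239.84 eV·nm / 0.66138819 eV = 1874.60 nm in the infrared region.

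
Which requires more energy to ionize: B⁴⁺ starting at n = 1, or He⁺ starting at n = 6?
B⁴⁺ at n = 1 (E = -340.1425 eV)

Using E_n = -13.6057 Z² / n² eV:

B⁴⁺ (Z = 5) at n = 1:
E = -13.6057 × 5² / 1² = -13.6057 × 25 / 1 = -340.1425000 eV

He⁺ (Z = 2) at n = 6:
E = -13.6057 × 2² / 6² = -13.6057 × 4 / 36 = -1.5117444 eV

Since -340.1425000 eV < -1.5117444 eV,
B⁴⁺ at n = 1 is more tightly bound (requires more energy to ionize).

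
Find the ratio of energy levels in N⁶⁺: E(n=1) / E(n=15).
225.000000

Using E_n = -13.6057 Z² / n² eV with Z = 7:

E_1 = -13.6057 × 7² / 1² = -666.6793 / 1 = -666.679300000000 eV
E_15 = -13.6057 × 7² / 15² = -666.6793 / 225 = -2.963019111111 eV

The ratio is:
E_1/E_15 = (-666.679300000000) / (-2.963019111111)
E_1/E_15 = (-666.6793/1) / (-666.6793/225)
E_1/E_15 = 225/1
E_1/E_15 = 225.000000
(Note: the Z² factors cancel in the ratio.)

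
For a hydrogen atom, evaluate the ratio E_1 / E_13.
169.00000

Using E_n = -13.6057 Z² / n² eV with Z = 1:

E_1 = -13.6057 / 1² = -13.6057 / 1 = -13.60570000000 eV
E_13 = -13.6057 / 13² = -13.6057 / 169 = -0.08050710059 eV

The ratio is:
E_1/E_13 = (-13.60570000000) / (-0.08050710059)
E_1/E_13 = (-13.6057/1) / (-13.6057/169)
E_1/E_13 = 169/1
E_1/E_13 = 169.00000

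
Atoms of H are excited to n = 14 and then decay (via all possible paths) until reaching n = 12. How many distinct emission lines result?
3

The electron can occupy levels n = 12, 13, ..., 14 during de-excitation — that is m = 14 - 12 + 1 = 3 distinct levels.

The number of distinct spectral lines equals the number of ways to choose 2 of these m levels (each pair gives one possible emission transition):

Number of lines = m(m-1)/2 = 3×2/2 = 3

These correspond to all possible transitions between the 3 levels:
14 → 13, 14 → 12, 13 → 12

Each transition produces a photon with a unique energy (and thus wavelength). This count does not depend on Z.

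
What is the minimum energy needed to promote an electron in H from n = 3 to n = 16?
1.4586 eV

The energy levels of a hydrogen-like atom are E_n = -13.6057 eV / n².

Energy at n = 3: E_3 = -13.6057 / 3² = -1.5117444 eV
Energy at n = 16: E_16 = -13.6057 / 16² = -0.0531473 eV

The excitation energy is the difference:
ΔE = E_16 - E_3
ΔE = -0.0531473 - (-1.5117444)
ΔE = 1.4586 eV

Since this is positive, energy must be absorbed (photon absorption).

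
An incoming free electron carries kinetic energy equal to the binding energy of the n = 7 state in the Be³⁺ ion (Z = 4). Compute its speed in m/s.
1.250e+06 m/s (or 0.41699% of c)

The binding energy at n = 7 for Be³⁺ is:
E_7 = -13.6057 × 4²/7² = -4.4426776 eV
|E_7| = 4.4426776 eV

Convert to Joules:
KE = 4.4426776 eV × (1.602177 × 10⁻¹⁹ J/eV) = 7.11796e-19 J

Using KE = ½mv²:
v = √(2·KE/m_e)
v = √(2 × 7.11796e-19 J / 9.10938 × 10⁻³¹ kg)
v = 1.250e+06 m/s

This is approximately 0.41699% the speed of light.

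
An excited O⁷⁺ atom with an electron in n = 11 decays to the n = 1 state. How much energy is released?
863.57 eV

The energy levels are E_n = -13.6057 Z² eV / n².

Energy at n = 11: E_11 = -13.6057 × 8² / 11² = -7.19640 eV
Energy at n = 1: E_1 = -13.6057 × 8² / 1² = -870.76480 eV

For emission (electron falling to lower state), the photon energy is:
E_photon = E_11 - E_1 = |-7.19640 - (-870.76480)|
E_photon = 863.57 eV

This energy is carried away by the emitted photon.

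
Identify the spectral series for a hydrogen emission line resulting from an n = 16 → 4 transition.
Brackett series

The spectral series in hydrogen are named based on the final (lower) energy level:
- Lyman series: n_final = 1 (ultraviolet)
- Balmer series: n_final = 2 (visible/near-UV)
- Paschen series: n_final = 3 (infrared)
- Brackett series: n_final = 4 (infrared)
- Pfund series: n_final = 5 (far infrared)

Since this transition ends at n = 4, it belongs to the Brackett series.

For reference, this 16 → 4 line has photon energy
ΔE = 13.6057 eV × (1/4² - 1/16²) = 0.797208984 eV,
corresponding to wavelength λ = hc/ΔE = 1239.84 eV·nm / 0.797208984 eV = 1555.226 nm in the infrared region.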